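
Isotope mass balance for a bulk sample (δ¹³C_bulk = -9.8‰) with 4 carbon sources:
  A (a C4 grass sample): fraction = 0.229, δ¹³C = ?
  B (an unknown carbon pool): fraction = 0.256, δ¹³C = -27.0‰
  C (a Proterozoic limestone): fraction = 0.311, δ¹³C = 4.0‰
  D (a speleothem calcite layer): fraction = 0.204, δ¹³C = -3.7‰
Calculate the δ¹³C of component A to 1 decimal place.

Isotope mass balance: δ_bulk = Σ fᵢ·δᵢ.
-9.8 = 0.229×δ_A + 0.256×(-27.0) + 0.311×(4.0) + 0.204×(-3.7)
0.229·δ_A = -9.8 − (-6.423) = -3.377
δ_A = -3.377 / 0.229 = -14.75‰

-14.7‰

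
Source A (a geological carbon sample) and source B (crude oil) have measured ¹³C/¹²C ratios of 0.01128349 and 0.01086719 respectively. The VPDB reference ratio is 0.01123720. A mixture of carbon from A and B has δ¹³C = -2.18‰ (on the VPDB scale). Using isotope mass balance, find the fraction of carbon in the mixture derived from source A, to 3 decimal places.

0.830

δ_A = (0.01128349/0.01123720 − 1)×1000 = (1.004119 − 1)×1000 = 4.119‰
δ_B = (0.01086719/0.01123720 − 1)×1000 = (0.967073 − 1)×1000 = -32.927‰
f_A = (δ_mix − δ_B)/(δ_A − δ_B) = (-2.18 − (-32.927))/(4.119 − (-32.927))
f_A = 30.747 / 37.047 = 0.8300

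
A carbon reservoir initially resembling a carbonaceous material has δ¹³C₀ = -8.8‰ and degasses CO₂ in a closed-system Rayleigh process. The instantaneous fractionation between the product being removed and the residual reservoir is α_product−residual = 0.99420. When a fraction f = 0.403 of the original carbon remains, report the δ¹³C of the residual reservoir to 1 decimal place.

Rayleigh residual: δ_res = (δ₀ + 1000)·f^(α−1) − 1000
α − 1 = -0.00580
f^(α−1) = 0.403^(-0.00580) = 1.005285
δ_res = (-8.8 + 1000) × 1.005285 − 1000 = 996.439 − 1000 = -3.56‰

-3.6‰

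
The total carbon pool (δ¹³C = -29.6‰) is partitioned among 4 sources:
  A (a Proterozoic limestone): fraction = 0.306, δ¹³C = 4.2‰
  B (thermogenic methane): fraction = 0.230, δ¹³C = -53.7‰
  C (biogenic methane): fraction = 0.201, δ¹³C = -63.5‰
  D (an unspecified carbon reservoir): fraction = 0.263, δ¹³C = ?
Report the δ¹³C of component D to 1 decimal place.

Isotope mass balance: δ_bulk = Σ fᵢ·δᵢ.
-29.6 = 0.306×(4.2) + 0.230×(-53.7) + 0.201×(-63.5) + 0.263×δ_D
0.263·δ_D = -29.6 − (-23.829) = -5.771
δ_D = -5.771 / 0.263 = -21.94‰

-21.9‰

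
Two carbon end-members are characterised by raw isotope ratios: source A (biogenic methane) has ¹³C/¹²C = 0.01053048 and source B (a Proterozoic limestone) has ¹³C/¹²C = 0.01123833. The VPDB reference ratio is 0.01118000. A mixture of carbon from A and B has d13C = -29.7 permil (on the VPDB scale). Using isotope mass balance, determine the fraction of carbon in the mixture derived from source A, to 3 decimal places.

0.551

δ_A = (0.01053048/0.01118000 − 1)×1000 = (0.941903 − 1)×1000 = -58.097 permil
δ_B = (0.01123833/0.01118000 − 1)×1000 = (1.005217 − 1)×1000 = 5.217 permil
f_A = (δ_mix − δ_B)/(δ_A − δ_B) = (-29.7 − (5.217))/(-58.097 − (5.217))
f_A = -34.917 / -63.314 = 0.5515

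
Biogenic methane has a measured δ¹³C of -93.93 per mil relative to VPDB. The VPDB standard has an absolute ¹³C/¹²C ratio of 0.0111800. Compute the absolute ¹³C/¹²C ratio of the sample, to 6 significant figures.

0.0101299

R_sample = R_standard × (δ¹³C/1000 + 1)
R_sample = 0.0111800 × (-93.93/1000 + 1) = 0.0111800 × 0.906070
R_sample = 0.0101299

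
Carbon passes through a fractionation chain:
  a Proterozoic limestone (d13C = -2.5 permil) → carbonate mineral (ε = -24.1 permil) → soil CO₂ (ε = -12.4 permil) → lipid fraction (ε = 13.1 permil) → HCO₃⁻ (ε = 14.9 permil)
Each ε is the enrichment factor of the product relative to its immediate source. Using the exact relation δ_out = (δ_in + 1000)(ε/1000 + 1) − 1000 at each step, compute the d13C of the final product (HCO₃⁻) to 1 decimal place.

step 1: δ = (-2.50 + 1000)·(-24.1/1000 + 1) − 1000 = -26.54 permil
step 2: δ = (-26.54 + 1000)·(-12.4/1000 + 1) − 1000 = -38.61 permil
step 3: δ = (-38.61 + 1000)·(13.1/1000 + 1) − 1000 = -26.02 permil
step 4: δ = (-26.02 + 1000)·(14.9/1000 + 1) − 1000 = -11.50 permil

-11.5 permil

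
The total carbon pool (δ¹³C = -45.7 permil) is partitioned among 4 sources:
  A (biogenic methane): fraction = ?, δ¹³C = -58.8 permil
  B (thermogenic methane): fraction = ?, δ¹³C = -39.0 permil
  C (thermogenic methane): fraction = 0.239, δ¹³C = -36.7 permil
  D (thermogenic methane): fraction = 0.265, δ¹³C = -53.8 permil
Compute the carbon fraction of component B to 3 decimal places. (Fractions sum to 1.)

0.328

Let f_B and f_A be the unknown fractions; fractions sum to 1 so f_B + f_A = 0.496.
Mass balance: Σ fᵢ·δᵢ = δ_bulk ⇒ f_B·(-39.0) + f_A·(-58.8) = -45.7 − (-23.028) = -22.672
Substitute f_A = 0.496 − f_B:
f_B·(-39.0 − -58.8) = -22.672 − 0.496×(-58.8) = 6.493
f_B = 6.493 / 19.8 = 0.3279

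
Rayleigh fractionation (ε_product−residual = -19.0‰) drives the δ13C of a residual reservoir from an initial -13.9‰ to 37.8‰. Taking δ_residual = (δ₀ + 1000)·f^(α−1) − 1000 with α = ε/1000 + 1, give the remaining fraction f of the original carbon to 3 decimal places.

α − 1 = ε/1000 = -0.0190
(δ_res + 1000)/(δ₀ + 1000) = (37.8 + 1000)/(-13.9 + 1000) = 1037.8/986.1 = 1.052429
f = 1.052429^(1/-0.0190) = exp(ln(1.052429)/-0.0190) = exp(0.05110/-0.0190)
f = exp(-2.6895) = 0.0679

0.068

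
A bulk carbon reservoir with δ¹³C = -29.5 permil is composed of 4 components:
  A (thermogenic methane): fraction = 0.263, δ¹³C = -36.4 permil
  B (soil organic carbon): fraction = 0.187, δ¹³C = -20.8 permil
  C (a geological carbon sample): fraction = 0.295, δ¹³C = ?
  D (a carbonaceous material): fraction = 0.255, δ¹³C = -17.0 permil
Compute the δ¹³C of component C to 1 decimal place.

Isotope mass balance: δ_bulk = Σ fᵢ·δᵢ.
-29.5 = 0.263×(-36.4) + 0.187×(-20.8) + 0.295×δ_C + 0.255×(-17.0)
0.295·δ_C = -29.5 − (-17.798) = -11.702
δ_C = -11.702 / 0.295 = -39.67 permil

-39.7 permil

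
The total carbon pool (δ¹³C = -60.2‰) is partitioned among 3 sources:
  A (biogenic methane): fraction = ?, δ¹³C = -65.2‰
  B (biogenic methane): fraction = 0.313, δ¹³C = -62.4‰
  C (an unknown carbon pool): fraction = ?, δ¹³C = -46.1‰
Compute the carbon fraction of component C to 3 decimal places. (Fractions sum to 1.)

Let f_C and f_A be the unknown fractions; fractions sum to 1 so f_C + f_A = 0.687.
Mass balance: Σ fᵢ·δᵢ = δ_bulk ⇒ f_C·(-46.1) + f_A·(-65.2) = -60.2 − (-19.531) = -40.669
Substitute f_A = 0.687 − f_C:
f_C·(-46.1 − -65.2) = -40.669 − 0.687×(-65.2) = 4.124
f_C = 4.124 / 19.1 = 0.2159

0.216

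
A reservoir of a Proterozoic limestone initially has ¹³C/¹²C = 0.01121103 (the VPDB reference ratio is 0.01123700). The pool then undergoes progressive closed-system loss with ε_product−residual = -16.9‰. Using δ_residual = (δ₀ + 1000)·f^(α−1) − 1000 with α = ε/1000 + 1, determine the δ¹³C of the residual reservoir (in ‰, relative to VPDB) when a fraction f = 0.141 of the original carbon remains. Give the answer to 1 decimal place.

δ₀ = (0.01121103/0.01123700 − 1)×1000 = (0.997689 − 1)×1000 = -2.311‰
α − 1 = ε/1000 = -0.0169
f^(α−1) = 0.141^(-0.0169) = 1.033661
δ_res = (-2.311 + 1000) × 1.033661 − 1000 = 1031.272 − 1000 = 31.27‰

31.3‰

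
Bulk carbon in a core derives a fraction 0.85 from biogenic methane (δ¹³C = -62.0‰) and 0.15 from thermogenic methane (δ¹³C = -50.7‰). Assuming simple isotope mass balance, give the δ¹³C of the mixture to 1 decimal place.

-60.3‰

δ_mix = f_A·δ_A + f_B·δ_B
δ_mix = 0.85 × (-62.0) + 0.15 × (-50.7)
δ_mix = -52.70 + -7.61 = -60.30‰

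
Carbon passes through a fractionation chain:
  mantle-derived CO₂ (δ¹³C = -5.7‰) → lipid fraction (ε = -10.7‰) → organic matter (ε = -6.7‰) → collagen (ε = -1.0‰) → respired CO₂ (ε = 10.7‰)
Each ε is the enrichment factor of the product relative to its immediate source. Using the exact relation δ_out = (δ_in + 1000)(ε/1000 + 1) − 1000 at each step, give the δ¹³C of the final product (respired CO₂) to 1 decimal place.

-13.5‰

step 1: δ = (-5.70 + 1000)·(-10.7/1000 + 1) − 1000 = -16.34‰
step 2: δ = (-16.34 + 1000)·(-6.7/1000 + 1) − 1000 = -22.93‰
step 3: δ = (-22.93 + 1000)·(-1.0/1000 + 1) − 1000 = -23.91‰
step 4: δ = (-23.91 + 1000)·(10.7/1000 + 1) − 1000 = -13.46‰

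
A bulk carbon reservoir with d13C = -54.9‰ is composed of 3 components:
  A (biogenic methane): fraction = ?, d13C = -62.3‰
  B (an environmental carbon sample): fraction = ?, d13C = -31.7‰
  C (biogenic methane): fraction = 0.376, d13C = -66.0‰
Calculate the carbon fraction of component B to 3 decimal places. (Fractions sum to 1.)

Let f_B and f_A be the unknown fractions; fractions sum to 1 so f_B + f_A = 0.624.
Mass balance: Σ fᵢ·δᵢ = δ_bulk ⇒ f_B·(-31.7) + f_A·(-62.3) = -54.9 − (-24.816) = -30.084
Substitute f_A = 0.624 − f_B:
f_B·(-31.7 − -62.3) = -30.084 − 0.624×(-62.3) = 8.791
f_B = 8.791 / 30.6 = 0.2873

0.287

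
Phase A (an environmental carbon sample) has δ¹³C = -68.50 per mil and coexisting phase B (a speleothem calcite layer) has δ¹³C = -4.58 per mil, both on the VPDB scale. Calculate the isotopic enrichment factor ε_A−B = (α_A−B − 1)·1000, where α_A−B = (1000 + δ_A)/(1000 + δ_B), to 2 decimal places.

α_A−B = (1000 + -68.50) / (1000 + -4.58) = 931.50 / 995.42 = 0.935786
ε_A−B = (0.935786 − 1) × 1000 = -64.214 per mil
(The approximation ε ≈ δ_A − δ_B would give -63.92 per mil.)

-64.21 per mil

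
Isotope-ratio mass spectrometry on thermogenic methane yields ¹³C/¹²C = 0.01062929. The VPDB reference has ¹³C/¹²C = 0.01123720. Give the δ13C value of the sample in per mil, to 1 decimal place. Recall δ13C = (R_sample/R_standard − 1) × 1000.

-54.1 per mil

δ13C = (R_sample / R_standard − 1) × 1000
R_sample / R_standard = 0.01062929 / 0.01123720 = 0.945902
δ13C = (0.945902 − 1) × 1000 = -54.10 per mil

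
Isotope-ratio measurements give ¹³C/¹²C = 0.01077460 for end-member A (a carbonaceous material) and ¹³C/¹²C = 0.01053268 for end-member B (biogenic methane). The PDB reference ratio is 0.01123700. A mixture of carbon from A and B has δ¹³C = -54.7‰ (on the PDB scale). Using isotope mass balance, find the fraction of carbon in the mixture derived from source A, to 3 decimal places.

δ_A = (0.01077460/0.01123700 − 1)×1000 = (0.958850 − 1)×1000 = -41.150‰
δ_B = (0.01053268/0.01123700 − 1)×1000 = (0.937321 − 1)×1000 = -62.679‰
f_A = (δ_mix − δ_B)/(δ_A − δ_B) = (-54.7 − (-62.679))/(-41.150 − (-62.679))
f_A = 7.979 / 21.529 = 0.3706

0.371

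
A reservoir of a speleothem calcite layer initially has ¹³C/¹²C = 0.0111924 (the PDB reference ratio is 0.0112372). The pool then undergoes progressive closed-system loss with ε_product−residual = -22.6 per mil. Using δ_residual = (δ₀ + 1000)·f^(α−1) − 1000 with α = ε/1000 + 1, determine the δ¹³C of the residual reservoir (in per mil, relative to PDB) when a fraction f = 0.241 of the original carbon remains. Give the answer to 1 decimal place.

δ₀ = (0.0111924/0.0112372 − 1)×1000 = (0.996013 − 1)×1000 = -3.987 per mil
α − 1 = ε/1000 = -0.0226
f^(α−1) = 0.241^(-0.0226) = 1.032682
δ_res = (-3.987 + 1000) × 1.032682 − 1000 = 1028.564 − 1000 = 28.56 per mil

28.6 per mil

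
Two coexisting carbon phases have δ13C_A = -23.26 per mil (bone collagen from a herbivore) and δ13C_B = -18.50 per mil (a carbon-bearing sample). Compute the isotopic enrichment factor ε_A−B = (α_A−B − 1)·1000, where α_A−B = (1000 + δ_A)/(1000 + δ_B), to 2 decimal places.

α_A−B = (1000 + -23.26) / (1000 + -18.50) = 976.74 / 981.50 = 0.995150
ε_A−B = (0.995150 − 1) × 1000 = -4.850 per mil
(The approximation ε ≈ δ_A − δ_B would give -4.76 per mil.)

-4.85 per mil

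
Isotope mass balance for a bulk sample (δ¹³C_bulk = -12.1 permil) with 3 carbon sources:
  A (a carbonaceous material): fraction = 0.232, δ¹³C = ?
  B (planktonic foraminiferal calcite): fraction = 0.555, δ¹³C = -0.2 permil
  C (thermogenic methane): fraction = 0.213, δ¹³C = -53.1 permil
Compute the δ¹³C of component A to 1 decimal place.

-2.9 permil

Isotope mass balance: δ_bulk = Σ fᵢ·δᵢ.
-12.1 = 0.232×δ_A + 0.555×(-0.2) + 0.213×(-53.1)
0.232·δ_A = -12.1 − (-11.421) = -0.679
δ_A = -0.679 / 0.232 = -2.93 permil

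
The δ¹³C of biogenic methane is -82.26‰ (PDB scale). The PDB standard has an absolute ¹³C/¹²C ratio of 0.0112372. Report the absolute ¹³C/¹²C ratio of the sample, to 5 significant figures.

R_sample = R_standard × (δ¹³C/1000 + 1)
R_sample = 0.0112372 × (-82.26/1000 + 1) = 0.0112372 × 0.917740
R_sample = 0.0103128

0.010313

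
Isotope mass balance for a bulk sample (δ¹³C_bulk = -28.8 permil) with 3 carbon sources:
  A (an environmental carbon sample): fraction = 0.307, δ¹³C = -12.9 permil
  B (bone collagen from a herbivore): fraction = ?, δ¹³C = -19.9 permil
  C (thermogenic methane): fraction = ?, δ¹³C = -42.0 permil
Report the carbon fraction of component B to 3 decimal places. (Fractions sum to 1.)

0.193

Let f_B and f_C be the unknown fractions; fractions sum to 1 so f_B + f_C = 0.693.
Mass balance: Σ fᵢ·δᵢ = δ_bulk ⇒ f_B·(-19.9) + f_C·(-42.0) = -28.8 − (-3.960) = -24.840
Substitute f_C = 0.693 − f_B:
f_B·(-19.9 − -42.0) = -24.840 − 0.693×(-42.0) = 4.266
f_B = 4.266 / 22.1 = 0.1930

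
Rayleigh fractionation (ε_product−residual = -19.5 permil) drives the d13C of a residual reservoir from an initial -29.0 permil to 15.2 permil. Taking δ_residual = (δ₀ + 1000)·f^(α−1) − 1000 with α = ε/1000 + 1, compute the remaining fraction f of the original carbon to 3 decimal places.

α − 1 = ε/1000 = -0.0195
(δ_res + 1000)/(δ₀ + 1000) = (15.2 + 1000)/(-29.0 + 1000) = 1015.2/971.0 = 1.045520
f = 1.045520^(1/-0.0195) = exp(ln(1.045520)/-0.0195) = exp(0.04451/-0.0195)
f = exp(-2.2828) = 0.1020

0.102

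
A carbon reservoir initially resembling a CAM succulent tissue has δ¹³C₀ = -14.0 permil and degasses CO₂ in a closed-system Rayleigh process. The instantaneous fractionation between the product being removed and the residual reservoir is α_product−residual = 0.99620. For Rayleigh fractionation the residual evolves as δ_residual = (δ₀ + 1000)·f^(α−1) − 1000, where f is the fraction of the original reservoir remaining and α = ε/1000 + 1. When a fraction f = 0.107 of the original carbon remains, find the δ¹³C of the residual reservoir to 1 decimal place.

-5.6 permil

Rayleigh residual: δ_res = (δ₀ + 1000)·f^(α−1) − 1000
α − 1 = -0.00380
f^(α−1) = 0.107^(-0.00380) = 1.008529
δ_res = (-14.0 + 1000) × 1.008529 − 1000 = 994.409 − 1000 = -5.59 permil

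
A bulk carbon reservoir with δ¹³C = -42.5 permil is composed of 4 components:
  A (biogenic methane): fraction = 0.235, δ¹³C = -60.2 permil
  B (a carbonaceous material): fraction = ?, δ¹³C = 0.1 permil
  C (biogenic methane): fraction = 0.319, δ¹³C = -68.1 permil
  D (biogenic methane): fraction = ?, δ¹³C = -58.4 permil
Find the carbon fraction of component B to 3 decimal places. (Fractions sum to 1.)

0.332

Let f_B and f_D be the unknown fractions; fractions sum to 1 so f_B + f_D = 0.446.
Mass balance: Σ fᵢ·δᵢ = δ_bulk ⇒ f_B·(0.1) + f_D·(-58.4) = -42.5 − (-35.871) = -6.629
Substitute f_D = 0.446 − f_B:
f_B·(0.1 − -58.4) = -6.629 − 0.446×(-58.4) = 19.417
f_B = 19.417 / 58.5 = 0.3319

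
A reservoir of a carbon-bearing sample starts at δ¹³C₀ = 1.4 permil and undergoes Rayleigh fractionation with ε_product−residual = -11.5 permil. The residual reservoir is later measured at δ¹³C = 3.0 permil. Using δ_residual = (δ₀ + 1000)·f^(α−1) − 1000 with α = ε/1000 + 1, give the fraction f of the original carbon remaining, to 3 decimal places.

α − 1 = ε/1000 = -0.0115
(δ_res + 1000)/(δ₀ + 1000) = (3.0 + 1000)/(1.4 + 1000) = 1003.0/1001.4 = 1.001598
f = 1.001598^(1/-0.0115) = exp(ln(1.001598)/-0.0115) = exp(0.00160/-0.0115)
f = exp(-0.1388) = 0.8704

0.870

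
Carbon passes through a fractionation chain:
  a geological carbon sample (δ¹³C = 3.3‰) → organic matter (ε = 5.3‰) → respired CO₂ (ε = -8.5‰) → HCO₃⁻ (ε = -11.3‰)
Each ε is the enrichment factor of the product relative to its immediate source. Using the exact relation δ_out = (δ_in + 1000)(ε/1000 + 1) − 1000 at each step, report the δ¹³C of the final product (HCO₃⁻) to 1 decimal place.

step 1: δ = (3.30 + 1000)·(5.3/1000 + 1) − 1000 = 8.62‰
step 2: δ = (8.62 + 1000)·(-8.5/1000 + 1) − 1000 = 0.04‰
step 3: δ = (0.04 + 1000)·(-11.3/1000 + 1) − 1000 = -11.26‰

-11.3‰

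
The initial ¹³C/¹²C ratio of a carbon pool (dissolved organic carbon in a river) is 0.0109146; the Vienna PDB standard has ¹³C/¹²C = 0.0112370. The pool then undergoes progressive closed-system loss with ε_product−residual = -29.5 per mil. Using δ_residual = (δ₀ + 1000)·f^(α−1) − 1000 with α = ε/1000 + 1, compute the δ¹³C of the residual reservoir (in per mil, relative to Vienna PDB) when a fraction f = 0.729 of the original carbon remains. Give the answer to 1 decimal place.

-19.6 per mil

δ₀ = (0.0109146/0.0112370 − 1)×1000 = (0.971309 − 1)×1000 = -28.691 per mil
α − 1 = ε/1000 = -0.0295
f^(α−1) = 0.729^(-0.0295) = 1.009368
δ_res = (-28.691 + 1000) × 1.009368 − 1000 = 980.408 − 1000 = -19.59 per mil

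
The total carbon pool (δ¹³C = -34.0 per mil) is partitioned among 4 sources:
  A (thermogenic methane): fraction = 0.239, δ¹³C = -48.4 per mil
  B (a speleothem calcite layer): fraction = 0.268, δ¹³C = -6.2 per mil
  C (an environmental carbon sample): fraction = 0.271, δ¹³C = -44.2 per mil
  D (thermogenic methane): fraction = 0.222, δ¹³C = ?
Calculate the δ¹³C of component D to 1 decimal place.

Isotope mass balance: δ_bulk = Σ fᵢ·δᵢ.
-34.0 = 0.239×(-48.4) + 0.268×(-6.2) + 0.271×(-44.2) + 0.222×δ_D
0.222·δ_D = -34.0 − (-25.207) = -8.793
δ_D = -8.793 / 0.222 = -39.61 per mil

-39.6 per mil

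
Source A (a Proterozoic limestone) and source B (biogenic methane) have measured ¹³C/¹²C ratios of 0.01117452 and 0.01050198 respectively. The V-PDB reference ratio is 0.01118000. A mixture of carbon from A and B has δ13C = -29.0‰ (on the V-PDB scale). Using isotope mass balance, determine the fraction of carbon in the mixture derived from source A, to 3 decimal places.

δ_A = (0.01117452/0.01118000 − 1)×1000 = (0.999510 − 1)×1000 = -0.490‰
δ_B = (0.01050198/0.01118000 − 1)×1000 = (0.939354 − 1)×1000 = -60.646‰
f_A = (δ_mix − δ_B)/(δ_A − δ_B) = (-29.0 − (-60.646))/(-0.490 − (-60.646))
f_A = 31.646 / 60.156 = 0.5261

0.526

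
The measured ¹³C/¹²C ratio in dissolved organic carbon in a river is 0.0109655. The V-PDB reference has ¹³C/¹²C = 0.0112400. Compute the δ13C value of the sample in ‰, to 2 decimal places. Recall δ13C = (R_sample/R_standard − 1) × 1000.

δ13C = (R_sample / R_standard − 1) × 1000
R_sample / R_standard = 0.0109655 / 0.0112400 = 0.975578
δ13C = (0.975578 − 1) × 1000 = -24.422‰

-24.42‰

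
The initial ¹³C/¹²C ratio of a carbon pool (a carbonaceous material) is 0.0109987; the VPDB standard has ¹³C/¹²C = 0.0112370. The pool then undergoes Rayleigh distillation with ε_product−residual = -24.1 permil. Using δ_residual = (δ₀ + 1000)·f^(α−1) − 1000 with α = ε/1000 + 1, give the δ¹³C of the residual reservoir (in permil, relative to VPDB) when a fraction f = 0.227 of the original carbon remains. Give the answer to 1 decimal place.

δ₀ = (0.0109987/0.0112370 − 1)×1000 = (0.978793 − 1)×1000 = -21.207 permil
α − 1 = ε/1000 = -0.0241
f^(α−1) = 0.227^(-0.0241) = 1.036382
δ_res = (-21.207 + 1000) × 1.036382 − 1000 = 1014.404 − 1000 = 14.40 permil

14.4 permil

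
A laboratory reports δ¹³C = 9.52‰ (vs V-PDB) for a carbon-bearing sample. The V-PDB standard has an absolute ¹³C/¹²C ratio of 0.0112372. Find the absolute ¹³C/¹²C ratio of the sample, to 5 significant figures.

R_sample = R_standard × (δ¹³C/1000 + 1)
R_sample = 0.0112372 × (9.52/1000 + 1) = 0.0112372 × 1.009520
R_sample = 0.0113442

0.011344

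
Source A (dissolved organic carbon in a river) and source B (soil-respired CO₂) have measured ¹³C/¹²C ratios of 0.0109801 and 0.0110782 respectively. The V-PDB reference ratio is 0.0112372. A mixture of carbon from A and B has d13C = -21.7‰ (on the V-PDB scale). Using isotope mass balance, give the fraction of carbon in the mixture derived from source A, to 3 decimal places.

δ_A = (0.0109801/0.0112372 − 1)×1000 = (0.977121 − 1)×1000 = -22.879‰
δ_B = (0.0110782/0.0112372 − 1)×1000 = (0.985851 − 1)×1000 = -14.149‰
f_A = (δ_mix − δ_B)/(δ_A − δ_B) = (-21.7 − (-14.149))/(-22.879 − (-14.149))
f_A = -7.551 / -8.730 = 0.8649

0.865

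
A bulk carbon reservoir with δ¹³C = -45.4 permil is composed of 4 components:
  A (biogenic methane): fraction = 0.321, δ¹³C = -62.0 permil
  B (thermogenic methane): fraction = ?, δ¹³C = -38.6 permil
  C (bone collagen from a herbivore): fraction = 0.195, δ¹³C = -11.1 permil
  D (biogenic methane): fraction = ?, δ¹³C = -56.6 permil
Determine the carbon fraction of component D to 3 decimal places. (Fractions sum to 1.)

0.258

Let f_D and f_B be the unknown fractions; fractions sum to 1 so f_D + f_B = 0.484.
Mass balance: Σ fᵢ·δᵢ = δ_bulk ⇒ f_D·(-56.6) + f_B·(-38.6) = -45.4 − (-22.067) = -23.333
Substitute f_B = 0.484 − f_D:
f_D·(-56.6 − -38.6) = -23.333 − 0.484×(-38.6) = -4.651
f_D = -4.651 / -18.0 = 0.2584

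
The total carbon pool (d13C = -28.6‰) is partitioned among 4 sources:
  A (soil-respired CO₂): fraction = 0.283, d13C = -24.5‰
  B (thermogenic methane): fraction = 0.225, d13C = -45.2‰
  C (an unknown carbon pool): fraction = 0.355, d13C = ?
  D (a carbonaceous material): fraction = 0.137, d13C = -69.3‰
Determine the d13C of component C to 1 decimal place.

-5.6‰

Isotope mass balance: δ_bulk = Σ fᵢ·δᵢ.
-28.6 = 0.283×(-24.5) + 0.225×(-45.2) + 0.355×δ_C + 0.137×(-69.3)
0.355·δ_C = -28.6 − (-26.598) = -2.002
δ_C = -2.002 / 0.355 = -5.64‰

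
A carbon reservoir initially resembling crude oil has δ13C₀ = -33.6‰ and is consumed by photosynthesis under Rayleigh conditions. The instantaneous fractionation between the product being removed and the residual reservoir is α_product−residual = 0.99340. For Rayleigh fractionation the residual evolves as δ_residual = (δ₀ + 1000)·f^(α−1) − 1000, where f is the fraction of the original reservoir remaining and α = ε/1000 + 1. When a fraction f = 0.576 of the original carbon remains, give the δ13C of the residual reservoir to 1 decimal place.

Rayleigh residual: δ_res = (δ₀ + 1000)·f^(α−1) − 1000
α − 1 = -0.00660
f^(α−1) = 0.576^(-0.00660) = 1.003648
δ_res = (-33.6 + 1000) × 1.003648 − 1000 = 969.925 − 1000 = -30.08‰

-30.1‰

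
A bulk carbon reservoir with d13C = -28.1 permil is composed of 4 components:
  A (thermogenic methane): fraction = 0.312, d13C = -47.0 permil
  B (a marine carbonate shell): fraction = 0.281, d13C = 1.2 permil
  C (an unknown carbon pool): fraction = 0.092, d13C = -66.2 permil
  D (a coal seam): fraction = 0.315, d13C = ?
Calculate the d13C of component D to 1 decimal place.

-24.4 permil

Isotope mass balance: δ_bulk = Σ fᵢ·δᵢ.
-28.1 = 0.312×(-47.0) + 0.281×(1.2) + 0.092×(-66.2) + 0.315×δ_D
0.315·δ_D = -28.1 − (-20.417) = -7.683
δ_D = -7.683 / 0.315 = -24.39 permil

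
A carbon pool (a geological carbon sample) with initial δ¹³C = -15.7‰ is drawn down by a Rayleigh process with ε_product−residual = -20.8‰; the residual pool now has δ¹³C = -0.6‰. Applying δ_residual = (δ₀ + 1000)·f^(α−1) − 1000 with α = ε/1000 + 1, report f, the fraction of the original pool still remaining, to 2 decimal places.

α − 1 = ε/1000 = -0.0208
(δ_res + 1000)/(δ₀ + 1000) = (-0.6 + 1000)/(-15.7 + 1000) = 999.4/984.3 = 1.015341
f = 1.015341^(1/-0.0208) = exp(ln(1.015341)/-0.0208) = exp(0.01522/-0.0208)
f = exp(-0.7319) = 0.4810

0.48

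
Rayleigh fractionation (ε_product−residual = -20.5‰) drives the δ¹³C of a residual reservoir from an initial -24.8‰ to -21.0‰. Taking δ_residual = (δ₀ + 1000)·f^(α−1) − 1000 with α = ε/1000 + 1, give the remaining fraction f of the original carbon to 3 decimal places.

α − 1 = ε/1000 = -0.0205
(δ_res + 1000)/(δ₀ + 1000) = (-21.0 + 1000)/(-24.8 + 1000) = 979.0/975.2 = 1.003897
f = 1.003897^(1/-0.0205) = exp(ln(1.003897)/-0.0205) = exp(0.00389/-0.0205)
f = exp(-0.1897) = 0.8272

0.827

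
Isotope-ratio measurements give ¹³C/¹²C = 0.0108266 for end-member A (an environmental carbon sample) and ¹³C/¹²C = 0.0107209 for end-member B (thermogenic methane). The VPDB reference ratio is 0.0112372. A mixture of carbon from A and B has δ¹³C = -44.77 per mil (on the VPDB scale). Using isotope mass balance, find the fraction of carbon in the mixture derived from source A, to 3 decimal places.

δ_A = (0.0108266/0.0112372 − 1)×1000 = (0.963461 − 1)×1000 = -36.539 per mil
δ_B = (0.0107209/0.0112372 − 1)×1000 = (0.954054 − 1)×1000 = -45.946 per mil
f_A = (δ_mix − δ_B)/(δ_A − δ_B) = (-44.77 − (-45.946))/(-36.539 − (-45.946))
f_A = 1.176 / 9.406 = 0.1250

0.125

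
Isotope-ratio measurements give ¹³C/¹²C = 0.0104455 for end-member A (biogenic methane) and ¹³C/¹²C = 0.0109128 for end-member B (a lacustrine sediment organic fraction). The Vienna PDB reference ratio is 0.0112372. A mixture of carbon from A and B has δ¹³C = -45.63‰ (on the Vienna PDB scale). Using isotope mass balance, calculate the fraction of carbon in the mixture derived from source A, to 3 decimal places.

0.403

δ_A = (0.0104455/0.0112372 − 1)×1000 = (0.929547 − 1)×1000 = -70.453‰
δ_B = (0.0109128/0.0112372 − 1)×1000 = (0.971132 − 1)×1000 = -28.868‰
f_A = (δ_mix − δ_B)/(δ_A − δ_B) = (-45.63 − (-28.868))/(-70.453 − (-28.868))
f_A = -16.762 / -41.585 = 0.4031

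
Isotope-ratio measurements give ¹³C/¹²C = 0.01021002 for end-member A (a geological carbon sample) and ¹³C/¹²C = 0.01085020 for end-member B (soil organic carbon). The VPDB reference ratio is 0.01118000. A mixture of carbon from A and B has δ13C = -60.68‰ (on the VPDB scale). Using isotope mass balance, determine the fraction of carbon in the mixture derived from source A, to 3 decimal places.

0.545

δ_A = (0.01021002/0.01118000 − 1)×1000 = (0.913240 − 1)×1000 = -86.760‰
δ_B = (0.01085020/0.01118000 − 1)×1000 = (0.970501 − 1)×1000 = -29.499‰
f_A = (δ_mix − δ_B)/(δ_A − δ_B) = (-60.68 − (-29.499))/(-86.760 − (-29.499))
f_A = -31.181 / -57.261 = 0.5445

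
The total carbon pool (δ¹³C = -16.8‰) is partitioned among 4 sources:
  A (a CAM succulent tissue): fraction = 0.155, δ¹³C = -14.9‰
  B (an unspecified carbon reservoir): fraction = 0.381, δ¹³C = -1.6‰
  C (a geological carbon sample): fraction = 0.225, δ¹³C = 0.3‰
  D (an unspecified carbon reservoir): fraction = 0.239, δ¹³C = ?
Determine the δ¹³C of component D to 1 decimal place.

Isotope mass balance: δ_bulk = Σ fᵢ·δᵢ.
-16.8 = 0.155×(-14.9) + 0.381×(-1.6) + 0.225×(0.3) + 0.239×δ_D
0.239·δ_D = -16.8 − (-2.852) = -13.948
δ_D = -13.948 / 0.239 = -58.36‰

-58.4‰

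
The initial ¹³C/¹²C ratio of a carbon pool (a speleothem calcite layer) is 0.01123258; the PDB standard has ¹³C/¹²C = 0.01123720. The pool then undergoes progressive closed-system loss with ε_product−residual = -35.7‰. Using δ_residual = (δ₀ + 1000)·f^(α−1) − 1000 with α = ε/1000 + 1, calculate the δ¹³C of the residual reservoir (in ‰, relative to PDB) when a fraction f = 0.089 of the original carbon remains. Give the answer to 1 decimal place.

δ₀ = (0.01123258/0.01123720 − 1)×1000 = (0.999589 − 1)×1000 = -0.411‰
α − 1 = ε/1000 = -0.0357
f^(α−1) = 0.089^(-0.0357) = 1.090202
δ_res = (-0.411 + 1000) × 1.090202 − 1000 = 1089.753 − 1000 = 89.75‰

89.8‰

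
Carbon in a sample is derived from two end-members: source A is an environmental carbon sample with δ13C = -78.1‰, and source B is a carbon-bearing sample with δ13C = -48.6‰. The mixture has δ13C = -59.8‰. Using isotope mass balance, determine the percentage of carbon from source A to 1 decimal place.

38.0%

δ_mix = f_A·δ_A + (1 − f_A)·δ_B  ⇒  f_A = (δ_mix − δ_B)/(δ_A − δ_B)
f_A = (-59.8 − (-48.6)) / (-78.1 − (-48.6))
f_A = -11.2 / -29.5 = 0.3797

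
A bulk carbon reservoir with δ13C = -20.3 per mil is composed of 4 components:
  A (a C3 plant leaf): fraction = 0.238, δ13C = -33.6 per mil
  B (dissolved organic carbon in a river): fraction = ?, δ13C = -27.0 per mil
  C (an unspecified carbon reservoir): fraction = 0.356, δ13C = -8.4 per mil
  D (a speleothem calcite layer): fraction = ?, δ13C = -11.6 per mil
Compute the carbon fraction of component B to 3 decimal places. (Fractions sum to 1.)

0.299

Let f_B and f_D be the unknown fractions; fractions sum to 1 so f_B + f_D = 0.406.
Mass balance: Σ fᵢ·δᵢ = δ_bulk ⇒ f_B·(-27.0) + f_D·(-11.6) = -20.3 − (-10.987) = -9.313
Substitute f_D = 0.406 − f_B:
f_B·(-27.0 − -11.6) = -9.313 − 0.406×(-11.6) = -4.603
f_B = -4.603 / -15.4 = 0.2989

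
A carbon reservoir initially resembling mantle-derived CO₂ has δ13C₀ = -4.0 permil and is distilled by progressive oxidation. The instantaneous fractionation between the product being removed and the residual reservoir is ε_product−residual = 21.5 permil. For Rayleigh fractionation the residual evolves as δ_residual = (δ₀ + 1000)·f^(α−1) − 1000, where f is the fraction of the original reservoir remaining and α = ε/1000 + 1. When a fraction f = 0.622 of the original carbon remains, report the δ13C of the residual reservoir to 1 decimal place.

Rayleigh residual: δ_res = (δ₀ + 1000)·f^(α−1) − 1000
α = ε/1000 + 1 = 1.02150, so α − 1 = 0.02150
f^(α−1) = 0.622^(0.02150) = 0.989843
δ_res = (-4.0 + 1000) × 0.989843 − 1000 = 985.884 − 1000 = -14.12 permil

-14.1 permil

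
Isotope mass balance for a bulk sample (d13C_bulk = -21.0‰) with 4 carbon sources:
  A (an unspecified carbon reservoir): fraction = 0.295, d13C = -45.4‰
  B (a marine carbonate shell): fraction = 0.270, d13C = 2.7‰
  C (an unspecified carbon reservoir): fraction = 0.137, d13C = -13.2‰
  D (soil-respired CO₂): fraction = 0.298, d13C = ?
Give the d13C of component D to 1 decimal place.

-21.9‰

Isotope mass balance: δ_bulk = Σ fᵢ·δᵢ.
-21.0 = 0.295×(-45.4) + 0.270×(2.7) + 0.137×(-13.2) + 0.298×δ_D
0.298·δ_D = -21.0 − (-14.472) = -6.528
δ_D = -6.528 / 0.298 = -21.90‰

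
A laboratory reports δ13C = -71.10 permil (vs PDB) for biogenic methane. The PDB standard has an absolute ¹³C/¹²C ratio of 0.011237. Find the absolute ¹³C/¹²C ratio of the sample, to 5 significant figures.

0.010438

R_sample = R_standard × (δ13C/1000 + 1)
R_sample = 0.011237 × (-71.10/1000 + 1) = 0.011237 × 0.928900
R_sample = 0.0104380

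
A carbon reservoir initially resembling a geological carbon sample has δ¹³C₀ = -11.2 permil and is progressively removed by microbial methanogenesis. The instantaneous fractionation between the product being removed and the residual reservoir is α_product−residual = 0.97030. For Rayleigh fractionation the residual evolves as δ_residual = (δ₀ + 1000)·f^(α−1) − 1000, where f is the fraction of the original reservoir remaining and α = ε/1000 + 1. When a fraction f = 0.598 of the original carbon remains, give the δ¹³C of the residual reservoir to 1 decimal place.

Rayleigh residual: δ_res = (δ₀ + 1000)·f^(α−1) − 1000
α − 1 = -0.02970
f^(α−1) = 0.598^(-0.02970) = 1.015388
δ_res = (-11.2 + 1000) × 1.015388 − 1000 = 1004.016 − 1000 = 4.02 permil

4.0 permil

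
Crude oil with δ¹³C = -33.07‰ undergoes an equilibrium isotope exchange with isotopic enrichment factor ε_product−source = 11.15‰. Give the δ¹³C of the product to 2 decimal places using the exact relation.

-22.29‰

Exactly, δ_product = (δ_source + 1000)·(ε/1000 + 1) − 1000.
δ_product = (-33.07 + 1000) × (11.15/1000 + 1) − 1000
δ_product = -22.289‰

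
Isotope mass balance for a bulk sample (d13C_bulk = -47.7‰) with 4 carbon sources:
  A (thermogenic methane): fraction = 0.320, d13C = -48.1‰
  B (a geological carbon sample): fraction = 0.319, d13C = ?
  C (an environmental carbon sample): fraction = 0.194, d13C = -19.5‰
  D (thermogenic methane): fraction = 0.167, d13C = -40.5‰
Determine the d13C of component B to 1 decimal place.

-68.2‰

Isotope mass balance: δ_bulk = Σ fᵢ·δᵢ.
-47.7 = 0.320×(-48.1) + 0.319×δ_B + 0.194×(-19.5) + 0.167×(-40.5)
0.319·δ_B = -47.7 − (-25.939) = -21.762
δ_B = -21.762 / 0.319 = -68.22‰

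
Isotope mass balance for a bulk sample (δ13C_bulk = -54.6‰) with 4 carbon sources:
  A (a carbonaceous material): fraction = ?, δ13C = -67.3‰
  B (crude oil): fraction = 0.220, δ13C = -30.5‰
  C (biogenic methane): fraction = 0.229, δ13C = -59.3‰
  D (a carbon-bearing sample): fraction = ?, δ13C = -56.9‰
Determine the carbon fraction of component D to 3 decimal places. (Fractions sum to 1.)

Let f_D and f_A be the unknown fractions; fractions sum to 1 so f_D + f_A = 0.551.
Mass balance: Σ fᵢ·δᵢ = δ_bulk ⇒ f_D·(-56.9) + f_A·(-67.3) = -54.6 − (-20.290) = -34.310
Substitute f_A = 0.551 − f_D:
f_D·(-56.9 − -67.3) = -34.310 − 0.551×(-67.3) = 2.772
f_D = 2.772 / 10.4 = 0.2665

0.267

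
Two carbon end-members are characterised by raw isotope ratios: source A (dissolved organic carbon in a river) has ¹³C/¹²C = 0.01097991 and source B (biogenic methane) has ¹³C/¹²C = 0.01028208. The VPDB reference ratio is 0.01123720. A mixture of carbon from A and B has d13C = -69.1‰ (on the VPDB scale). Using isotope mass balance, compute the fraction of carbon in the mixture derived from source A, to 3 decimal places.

δ_A = (0.01097991/0.01123720 − 1)×1000 = (0.977104 − 1)×1000 = -22.896‰
δ_B = (0.01028208/0.01123720 − 1)×1000 = (0.915004 − 1)×1000 = -84.996‰
f_A = (δ_mix − δ_B)/(δ_A − δ_B) = (-69.1 − (-84.996))/(-22.896 − (-84.996))
f_A = 15.896 / 62.100 = 0.2560

0.256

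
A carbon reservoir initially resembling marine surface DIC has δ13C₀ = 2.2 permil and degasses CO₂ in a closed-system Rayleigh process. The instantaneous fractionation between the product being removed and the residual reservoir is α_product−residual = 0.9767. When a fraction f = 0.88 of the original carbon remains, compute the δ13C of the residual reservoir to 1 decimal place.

5.2 permil

Rayleigh residual: δ_res = (δ₀ + 1000)·f^(α−1) − 1000
α − 1 = -0.02330
f^(α−1) = 0.88^(-0.02330) = 1.002983
δ_res = (2.2 + 1000) × 1.002983 − 1000 = 1005.190 − 1000 = 5.19 permil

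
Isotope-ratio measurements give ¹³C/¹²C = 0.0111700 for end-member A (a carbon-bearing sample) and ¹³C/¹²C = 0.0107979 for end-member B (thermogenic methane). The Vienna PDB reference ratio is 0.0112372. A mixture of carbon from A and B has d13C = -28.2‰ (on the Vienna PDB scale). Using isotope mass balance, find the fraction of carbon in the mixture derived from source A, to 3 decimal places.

δ_A = (0.0111700/0.0112372 − 1)×1000 = (0.994020 − 1)×1000 = -5.980‰
δ_B = (0.0107979/0.0112372 − 1)×1000 = (0.960907 − 1)×1000 = -39.093‰
f_A = (δ_mix − δ_B)/(δ_A − δ_B) = (-28.2 − (-39.093))/(-5.980 − (-39.093))
f_A = 10.893 / 33.113 = 0.3290

0.329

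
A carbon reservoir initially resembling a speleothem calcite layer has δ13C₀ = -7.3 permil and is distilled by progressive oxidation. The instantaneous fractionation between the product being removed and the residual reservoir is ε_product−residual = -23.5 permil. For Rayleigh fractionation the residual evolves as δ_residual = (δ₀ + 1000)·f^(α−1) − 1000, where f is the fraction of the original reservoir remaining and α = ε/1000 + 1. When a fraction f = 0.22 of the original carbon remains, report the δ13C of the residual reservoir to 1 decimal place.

28.7 permil

Rayleigh residual: δ_res = (δ₀ + 1000)·f^(α−1) − 1000
α = ε/1000 + 1 = 0.97650, so α − 1 = -0.02350
f^(α−1) = 0.22^(-0.02350) = 1.036223
δ_res = (-7.3 + 1000) × 1.036223 − 1000 = 1028.658 − 1000 = 28.66 permil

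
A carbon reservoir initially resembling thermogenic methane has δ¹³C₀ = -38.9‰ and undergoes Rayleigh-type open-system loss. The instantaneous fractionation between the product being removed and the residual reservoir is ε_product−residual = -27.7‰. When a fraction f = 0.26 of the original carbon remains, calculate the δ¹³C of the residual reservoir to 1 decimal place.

Rayleigh residual: δ_res = (δ₀ + 1000)·f^(α−1) − 1000
α = ε/1000 + 1 = 0.97230, so α − 1 = -0.02770
f^(α−1) = 0.26^(-0.02770) = 1.038019
δ_res = (-38.9 + 1000) × 1.038019 − 1000 = 997.640 − 1000 = -2.36‰

-2.4‰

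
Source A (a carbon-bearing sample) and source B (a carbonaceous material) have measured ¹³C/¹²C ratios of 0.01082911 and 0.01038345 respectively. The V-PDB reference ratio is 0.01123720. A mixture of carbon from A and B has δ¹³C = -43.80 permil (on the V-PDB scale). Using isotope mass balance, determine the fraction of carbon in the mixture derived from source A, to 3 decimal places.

δ_A = (0.01082911/0.01123720 − 1)×1000 = (0.963684 − 1)×1000 = -36.316 permil
δ_B = (0.01038345/0.01123720 − 1)×1000 = (0.924025 − 1)×1000 = -75.975 permil
f_A = (δ_mix − δ_B)/(δ_A − δ_B) = (-43.80 − (-75.975))/(-36.316 − (-75.975))
f_A = 32.175 / 39.659 = 0.8113

0.811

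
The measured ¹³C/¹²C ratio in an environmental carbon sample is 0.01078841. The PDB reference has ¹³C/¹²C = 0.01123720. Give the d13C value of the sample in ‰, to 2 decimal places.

d13C = (R_sample / R_standard − 1) × 1000
R_sample / R_standard = 0.01078841 / 0.01123720 = 0.960062
d13C = (0.960062 − 1) × 1000 = -39.938‰

-39.94‰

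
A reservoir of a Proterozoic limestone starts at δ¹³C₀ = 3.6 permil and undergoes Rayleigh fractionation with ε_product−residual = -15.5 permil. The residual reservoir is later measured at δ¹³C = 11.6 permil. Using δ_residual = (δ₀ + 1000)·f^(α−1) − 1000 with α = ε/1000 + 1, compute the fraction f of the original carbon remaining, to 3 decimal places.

α − 1 = ε/1000 = -0.0155
(δ_res + 1000)/(δ₀ + 1000) = (11.6 + 1000)/(3.6 + 1000) = 1011.6/1003.6 = 1.007971
f = 1.007971^(1/-0.0155) = exp(ln(1.007971)/-0.0155) = exp(0.00794/-0.0155)
f = exp(-0.5122) = 0.5992

0.599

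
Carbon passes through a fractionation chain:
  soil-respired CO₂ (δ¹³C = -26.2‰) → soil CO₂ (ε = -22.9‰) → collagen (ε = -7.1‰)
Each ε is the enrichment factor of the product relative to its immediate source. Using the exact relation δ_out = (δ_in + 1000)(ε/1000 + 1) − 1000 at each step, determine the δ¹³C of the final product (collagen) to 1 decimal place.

step 1: δ = (-26.20 + 1000)·(-22.9/1000 + 1) − 1000 = -48.50‰
step 2: δ = (-48.50 + 1000)·(-7.1/1000 + 1) − 1000 = -55.26‰

-55.3‰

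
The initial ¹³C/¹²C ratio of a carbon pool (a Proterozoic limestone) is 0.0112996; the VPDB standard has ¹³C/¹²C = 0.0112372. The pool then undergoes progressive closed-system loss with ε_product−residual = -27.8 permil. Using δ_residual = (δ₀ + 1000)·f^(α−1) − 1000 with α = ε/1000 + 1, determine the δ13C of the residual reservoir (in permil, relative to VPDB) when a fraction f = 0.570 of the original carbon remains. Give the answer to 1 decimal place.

δ₀ = (0.0112996/0.0112372 − 1)×1000 = (1.005553 − 1)×1000 = 5.553 permil
α − 1 = ε/1000 = -0.0278
f^(α−1) = 0.570^(-0.0278) = 1.015750
δ_res = (5.553 + 1000) × 1.015750 − 1000 = 1021.390 − 1000 = 21.39 permil

21.4 permil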